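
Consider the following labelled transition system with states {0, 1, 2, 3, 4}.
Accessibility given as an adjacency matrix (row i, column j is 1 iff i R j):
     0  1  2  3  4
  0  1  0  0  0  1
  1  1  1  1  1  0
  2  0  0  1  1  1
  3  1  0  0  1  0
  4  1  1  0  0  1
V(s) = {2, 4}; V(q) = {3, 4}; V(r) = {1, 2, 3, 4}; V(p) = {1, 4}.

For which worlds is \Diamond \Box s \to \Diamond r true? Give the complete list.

0, 1, 2, 3, 4

Recall that \Box ψ holds at a world iff ψ holds at every accessible world, and \Diamond ψ holds iff ψ holds at some accessible world.
Let φ = \Diamond \Box s \to \Diamond r. Evaluate φ at each world:
  0 (successors {0, 4}): φ is true.
  1 (successors {0, 1, 2, 3}): φ is true.
  2 (successors {2, 3, 4}): φ is true.
  3 (successors {0, 3}): φ is true.
  4 (successors {0, 1, 4}): φ is true.
For instance, at 1:
  At 1: \Diamond \Box s is false, \Diamond r is true, so \Diamond \Box s \to \Diamond r is true.
    At 1: \Diamond \Box s requires \Box s at some successor in {0, 1, 2, 3}.
      At 0: \Box s is false.
      At 1: \Box s is false.
      At 2: \Box s is false.
      At 3: \Box s is false.
    So \Diamond \Box s is false at 1.
    At 1: \Diamond r requires r at some successor in {0, 1, 2, 3}.
      r holds at 1, so \Diamond r is true at 1.
Satisfying worlds: {0, 1, 2, 3, 4}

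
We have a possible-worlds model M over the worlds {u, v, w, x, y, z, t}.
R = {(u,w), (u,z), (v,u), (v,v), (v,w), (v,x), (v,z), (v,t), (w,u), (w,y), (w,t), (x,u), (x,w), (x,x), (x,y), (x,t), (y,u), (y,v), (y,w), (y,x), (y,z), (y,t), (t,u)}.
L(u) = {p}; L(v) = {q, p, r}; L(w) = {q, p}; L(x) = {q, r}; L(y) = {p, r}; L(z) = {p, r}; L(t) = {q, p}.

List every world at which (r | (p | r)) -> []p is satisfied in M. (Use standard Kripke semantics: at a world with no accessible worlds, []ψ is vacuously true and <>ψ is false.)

u, w, z, t

Let φ = (r | (p | r)) -> []p. Evaluate φ at each world:
  u (successors {w, z}): φ is true.
  v (successors {u, v, w, x, z, t}): φ is false.
  w (successors {u, y, t}): φ is true.
  x (successors {u, w, x, y, t}): φ is false.
  y (successors {u, v, w, x, z, t}): φ is false.
  z (successors ∅): φ is true.
  t (successors {u}): φ is true.
For instance, at w:
  At w: r | (p | r) is true, []p is true, so (r | (p | r)) -> []p is true.
    At w: []p requires p at every successor {u, y, t}.
      At u: p is true.
      At y: p is true.
      At t: p is true.
    So []p is true at w.
Satisfying worlds: {u, w, z, t}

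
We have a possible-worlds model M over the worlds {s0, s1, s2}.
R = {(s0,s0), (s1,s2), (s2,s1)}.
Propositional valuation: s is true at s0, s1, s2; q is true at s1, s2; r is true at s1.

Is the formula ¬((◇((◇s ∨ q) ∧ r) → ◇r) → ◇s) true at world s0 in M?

No

Recall that ◇ψ holds at a world iff ψ holds at some accessible world.
At s0: (◇((◇s ∨ q) ∧ r) → ◇r) → ◇s is true, so ¬((◇((◇s ∨ q) ∧ r) → ◇r) → ◇s) is false.
  At s0: ◇((◇s ∨ q) ∧ r) → ◇r is true, ◇s is true, so (◇((◇s ∨ q) ∧ r) → ◇r) → ◇s is true.
    At s0: ◇((◇s ∨ q) ∧ r) is false, ◇r is false, so ◇((◇s ∨ q) ∧ r) → ◇r is true.
      At s0: ◇((◇s ∨ q) ∧ r) requires (◇s ∨ q) ∧ r at some successor in {s0}.
        At s0: (◇s ∨ q) ∧ r is false.
      So ◇((◇s ∨ q) ∧ r) is false at s0.
      At s0: ◇r requires r at some successor in {s0}.
        At s0: r is false.
      So ◇r is false at s0.
    At s0: ◇s requires s at some successor in {s0}.
      s holds at s0, so ◇s is true at s0.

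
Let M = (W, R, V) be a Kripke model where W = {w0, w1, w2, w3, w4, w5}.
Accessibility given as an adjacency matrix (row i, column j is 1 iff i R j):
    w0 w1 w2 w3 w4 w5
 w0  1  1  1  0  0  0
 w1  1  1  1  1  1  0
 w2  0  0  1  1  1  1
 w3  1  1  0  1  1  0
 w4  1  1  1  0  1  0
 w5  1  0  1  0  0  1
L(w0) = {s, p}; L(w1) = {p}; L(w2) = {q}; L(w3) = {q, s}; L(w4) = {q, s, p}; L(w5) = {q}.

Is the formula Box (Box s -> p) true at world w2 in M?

Yes

Recall that Box ψ holds at a world iff ψ holds at every accessible world, and Dia ψ holds iff ψ holds at some accessible world.
At w2: Box (Box s -> p) requires Box s -> p at every successor {w2, w3, w4, w5}.
  At w2: Box s -> p is true.
  At w3: Box s -> p is true.
  At w4: Box s -> p is true.
  At w5: Box s -> p is true.
So Box (Box s -> p) is true at w2.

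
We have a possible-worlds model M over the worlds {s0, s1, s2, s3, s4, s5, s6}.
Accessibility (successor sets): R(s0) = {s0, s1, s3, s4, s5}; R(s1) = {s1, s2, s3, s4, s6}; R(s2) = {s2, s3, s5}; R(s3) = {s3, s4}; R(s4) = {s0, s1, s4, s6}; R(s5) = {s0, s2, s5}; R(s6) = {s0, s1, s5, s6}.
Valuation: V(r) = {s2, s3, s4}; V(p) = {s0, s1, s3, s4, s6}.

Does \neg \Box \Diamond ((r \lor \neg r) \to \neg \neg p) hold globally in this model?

No

Let φ = \neg \Box \Diamond ((r \lor \neg r) \to \neg \neg p). Evaluate φ at each world:
  s0 (successors {s0, s1, s3, s4, s5}): φ is false.
  s1 (successors {s1, s2, s3, s4, s6}): φ is false.
  s2 (successors {s2, s3, s5}): φ is false.
  s3 (successors {s3, s4}): φ is false.
  s4 (successors {s0, s1, s4, s6}): φ is false.
  s5 (successors {s0, s2, s5}): φ is false.
  s6 (successors {s0, s1, s5, s6}): φ is false.
Detail at s0 (counterexample):
  At s0: \Box \Diamond ((r \lor \neg r) \to \neg \neg p) is true, so \neg \Box \Diamond ((r \lor \neg r) \to \neg \neg p) is false.
    At s0: \Box \Diamond ((r \lor \neg r) \to \neg \neg p) requires \Diamond ((r \lor \neg r) \to \neg \neg p) at every successor {s0, s1, s3, s4, s5}.
      At s0: \Diamond ((r \lor \neg r) \to \neg \neg p) is true.
      At s1: \Diamond ((r \lor \neg r) \to \neg \neg p) is true.
      At s3: \Diamond ((r \lor \neg r) \to \neg \neg p) is true.
      At s4: \Diamond ((r \lor \neg r) \to \neg \neg p) is true.
      At s5: \Diamond ((r \lor \neg r) \to \neg \neg p) is true.
    So \Box \Diamond ((r \lor \neg r) \to \neg \neg p) is true at s0.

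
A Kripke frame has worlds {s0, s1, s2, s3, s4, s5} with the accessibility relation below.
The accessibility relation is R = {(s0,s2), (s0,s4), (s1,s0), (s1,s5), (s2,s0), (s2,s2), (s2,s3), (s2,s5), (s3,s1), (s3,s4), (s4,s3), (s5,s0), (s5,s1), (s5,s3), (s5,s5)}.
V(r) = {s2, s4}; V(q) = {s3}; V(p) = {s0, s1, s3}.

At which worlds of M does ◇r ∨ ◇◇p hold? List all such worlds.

s0, s1, s2, s3, s4, s5

Recall that ◇ψ holds at a world iff ψ holds at some accessible world.
Let φ = ◇r ∨ ◇◇p. Evaluate φ at each world:
  s0 (successors {s2, s4}): φ is true.
  s1 (successors {s0, s5}): φ is true.
  s2 (successors {s0, s2, s3, s5}): φ is true.
  s3 (successors {s1, s4}): φ is true.
  s4 (successors {s3}): φ is true.
  s5 (successors {s0, s1, s3, s5}): φ is true.
For instance, at s1:
  At s1: ◇r is false, ◇◇p is true, so ◇r ∨ ◇◇p is true.
    At s1: ◇r requires r at some successor in {s0, s5}.
      At s0: r is false.
      At s5: r is false.
    So ◇r is false at s1.
    At s1: ◇◇p requires ◇p at some successor in {s0, s5}.
      ◇p holds at s5, so ◇◇p is true at s1.
Satisfying worlds: {s0, s1, s2, s3, s4, s5}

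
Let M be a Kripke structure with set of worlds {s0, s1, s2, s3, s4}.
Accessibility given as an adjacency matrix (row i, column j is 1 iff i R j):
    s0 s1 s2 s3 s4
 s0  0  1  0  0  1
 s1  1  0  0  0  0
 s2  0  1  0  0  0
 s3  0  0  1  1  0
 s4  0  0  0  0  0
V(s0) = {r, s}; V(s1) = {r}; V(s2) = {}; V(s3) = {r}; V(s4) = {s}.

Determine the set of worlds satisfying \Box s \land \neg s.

Let φ = \Box s \land \neg s. Evaluate φ at each world:
  s0 (successors {s1, s4}): φ is false.
  s1 (successors {s0}): φ is true.
  s2 (successors {s1}): φ is false.
  s3 (successors {s2, s3}): φ is false.
  s4 (successors ∅): φ is false.
For instance, at s0:
  At s0: \Box s is false, \neg s is false, so \Box s \land \neg s is false.
    At s0: \Box s requires s at every successor {s1, s4}.
      s fails at s1, so \Box s is false at s0.
Satisfying worlds: {s1}

s1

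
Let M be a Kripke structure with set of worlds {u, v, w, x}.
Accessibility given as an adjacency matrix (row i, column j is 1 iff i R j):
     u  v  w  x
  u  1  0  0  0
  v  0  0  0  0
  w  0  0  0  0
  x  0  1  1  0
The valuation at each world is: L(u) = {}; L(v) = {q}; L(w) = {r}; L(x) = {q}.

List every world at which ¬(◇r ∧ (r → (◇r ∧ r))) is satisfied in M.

Let φ = ¬(◇r ∧ (r → (◇r ∧ r))). Evaluate φ at each world:
  u (successors {u}): φ is true.
  v (successors ∅): φ is true.
  w (successors ∅): φ is true.
  x (successors {v, w}): φ is false.
For instance, at u:
  At u: ◇r ∧ (r → (◇r ∧ r)) is false, so ¬(◇r ∧ (r → (◇r ∧ r))) is true.
    At u: ◇r is false, r → (◇r ∧ r) is true, so ◇r ∧ (r → (◇r ∧ r)) is false.
      At u: ◇r requires r at some successor in {u}.
        At u: r is false.
      So ◇r is false at u.
      At u: r is false, ◇r ∧ r is false, so r → (◇r ∧ r) is true.
Satisfying worlds: {u, v, w}

u, v, w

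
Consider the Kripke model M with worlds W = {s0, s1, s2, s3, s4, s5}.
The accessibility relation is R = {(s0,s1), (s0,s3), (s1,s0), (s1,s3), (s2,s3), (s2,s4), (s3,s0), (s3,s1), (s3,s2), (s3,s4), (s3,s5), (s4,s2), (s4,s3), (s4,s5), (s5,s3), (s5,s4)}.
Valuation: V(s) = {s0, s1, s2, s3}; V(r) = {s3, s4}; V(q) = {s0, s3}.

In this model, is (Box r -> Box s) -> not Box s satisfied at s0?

Recall that Box ψ holds at a world iff ψ holds at every accessible world, and Dia ψ holds iff ψ holds at some accessible world.
At s0: Box r -> Box s is true, not Box s is false, so (Box r -> Box s) -> not Box s is false.
  At s0: Box r is false, Box s is true, so Box r -> Box s is true.
    At s0: Box r requires r at every successor {s1, s3}.
      r fails at s1, so Box r is false at s0.
    At s0: Box s requires s at every successor {s1, s3}.
      At s1: s is true.
      At s3: s is true.
    So Box s is true at s0.
  At s0: Box s is true, so not Box s is false.
    At s0: Box s requires s at every successor {s1, s3}.
      At s1: s is true.
      At s3: s is true.
    So Box s is true at s0.

No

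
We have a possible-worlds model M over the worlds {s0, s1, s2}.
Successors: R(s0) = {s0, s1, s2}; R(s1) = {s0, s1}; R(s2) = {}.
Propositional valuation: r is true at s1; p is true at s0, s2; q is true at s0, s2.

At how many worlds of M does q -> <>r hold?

2

Let φ = q -> <>r. Evaluate φ at each world:
  s0 (successors {s0, s1, s2}): φ is true.
  s1 (successors {s0, s1}): φ is true.
  s2 (successors ∅): φ is false.
For instance, at s1:
  At s1: q is false, <>r is true, so q -> <>r is true.
    At s1: <>r requires r at some successor in {s0, s1}.
      r holds at s1, so <>r is true at s1.
Satisfying worlds: {s0, s1}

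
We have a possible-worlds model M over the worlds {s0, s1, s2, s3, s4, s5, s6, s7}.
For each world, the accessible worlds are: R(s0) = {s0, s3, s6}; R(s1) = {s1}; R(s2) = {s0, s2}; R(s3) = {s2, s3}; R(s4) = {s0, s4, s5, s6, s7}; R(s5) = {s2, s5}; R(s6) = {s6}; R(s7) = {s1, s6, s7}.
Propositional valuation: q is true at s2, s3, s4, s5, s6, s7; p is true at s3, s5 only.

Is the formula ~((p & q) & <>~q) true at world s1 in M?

Yes

Recall that <>ψ holds at a world iff ψ holds at some accessible world.
At s1: (p & q) & <>~q is false, so ~((p & q) & <>~q) is true.
  At s1: p & q is false, <>~q is true, so (p & q) & <>~q is false.
    At s1: <>~q requires ~q at some successor in {s1}.
      ~q holds at s1, so <>~q is true at s1.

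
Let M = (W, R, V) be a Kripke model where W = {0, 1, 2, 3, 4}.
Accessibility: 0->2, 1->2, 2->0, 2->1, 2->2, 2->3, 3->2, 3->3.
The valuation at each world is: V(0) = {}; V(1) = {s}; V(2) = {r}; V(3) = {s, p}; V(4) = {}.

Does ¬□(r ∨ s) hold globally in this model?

Let φ = ¬□(r ∨ s). Evaluate φ at each world:
  0 (successors {2}): φ is false.
  1 (successors {2}): φ is false.
  2 (successors {0, 1, 2, 3}): φ is true.
  3 (successors {2, 3}): φ is false.
  4 (successors ∅): φ is false.
Detail at 0 (counterexample):
  At 0: □(r ∨ s) is true, so ¬□(r ∨ s) is false.
    At 0: □(r ∨ s) requires r ∨ s at every successor {2}.
      At 2: r ∨ s is true.
    So □(r ∨ s) is true at 0.

No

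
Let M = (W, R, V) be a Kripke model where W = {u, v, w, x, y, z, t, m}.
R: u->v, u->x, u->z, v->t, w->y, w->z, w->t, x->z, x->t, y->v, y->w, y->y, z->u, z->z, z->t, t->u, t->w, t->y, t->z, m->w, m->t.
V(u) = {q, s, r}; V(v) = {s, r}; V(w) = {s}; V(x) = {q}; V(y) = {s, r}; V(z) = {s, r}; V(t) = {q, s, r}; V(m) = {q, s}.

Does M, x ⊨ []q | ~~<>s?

Yes

Recall that []ψ holds at a world iff ψ holds at every accessible world, and <>ψ holds iff ψ holds at some accessible world.
At x: []q is false, ~~<>s is true, so []q | ~~<>s is true.
  At x: []q requires q at every successor {z, t}.
    q fails at z, so []q is false at x.
  At x: ~<>s is false, so ~~<>s is true.
    At x: <>s is true, so ~<>s is false.
      At x: <>s requires s at some successor in {z, t}.
        s holds at z, so <>s is true at x.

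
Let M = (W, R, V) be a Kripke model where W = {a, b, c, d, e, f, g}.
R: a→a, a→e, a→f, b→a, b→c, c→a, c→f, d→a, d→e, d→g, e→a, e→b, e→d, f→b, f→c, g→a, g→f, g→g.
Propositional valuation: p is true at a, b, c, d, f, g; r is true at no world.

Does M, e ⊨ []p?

Yes

At e: []p requires p at every successor {a, b, d}.
  At a: p is true.
  At b: p is true.
  At d: p is true.
So []p is true at e.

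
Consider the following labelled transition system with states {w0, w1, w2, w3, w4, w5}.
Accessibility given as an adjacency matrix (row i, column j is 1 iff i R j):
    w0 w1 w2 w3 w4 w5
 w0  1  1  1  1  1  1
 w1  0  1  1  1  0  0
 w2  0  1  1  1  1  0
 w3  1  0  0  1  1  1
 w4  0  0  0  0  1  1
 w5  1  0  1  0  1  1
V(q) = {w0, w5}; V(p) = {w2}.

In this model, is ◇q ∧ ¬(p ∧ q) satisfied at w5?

At w5: ◇q is true, ¬(p ∧ q) is true, so ◇q ∧ ¬(p ∧ q) is true.
  At w5: ◇q requires q at some successor in {w0, w2, w4, w5}.
    q holds at w0, so ◇q is true at w5.

Yes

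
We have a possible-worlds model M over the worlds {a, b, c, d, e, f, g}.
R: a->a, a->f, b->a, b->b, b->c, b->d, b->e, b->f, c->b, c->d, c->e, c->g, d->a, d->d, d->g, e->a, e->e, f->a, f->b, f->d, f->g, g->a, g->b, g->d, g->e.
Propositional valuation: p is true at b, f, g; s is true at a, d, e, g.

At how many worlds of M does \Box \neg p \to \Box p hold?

6

Let φ = \Box \neg p \to \Box p. Evaluate φ at each world:
  a (successors {a, f}): φ is true.
  b (successors {a, b, c, d, e, f}): φ is true.
  c (successors {b, d, e, g}): φ is true.
  d (successors {a, d, g}): φ is true.
  e (successors {a, e}): φ is false.
  f (successors {a, b, d, g}): φ is true.
  g (successors {a, b, d, e}): φ is true.
For instance, at c:
  At c: \Box \neg p is false, \Box p is false, so \Box \neg p \to \Box p is true.
    At c: \Box \neg p requires \neg p at every successor {b, d, e, g}.
      \neg p fails at b, so \Box \neg p is false at c.
    At c: \Box p requires p at every successor {b, d, e, g}.
      p fails at d, so \Box p is false at c.
Satisfying worlds: {a, b, c, d, f, g}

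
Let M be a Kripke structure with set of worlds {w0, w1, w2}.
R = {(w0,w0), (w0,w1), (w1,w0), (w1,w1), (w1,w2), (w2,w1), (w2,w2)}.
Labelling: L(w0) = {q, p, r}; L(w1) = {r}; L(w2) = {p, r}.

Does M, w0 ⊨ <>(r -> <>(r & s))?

No

Recall that <>ψ holds at a world iff ψ holds at some accessible world.
At w0: <>(r -> <>(r & s)) requires r -> <>(r & s) at some successor in {w0, w1}.
  At w0: r -> <>(r & s) is false.
  At w1: r -> <>(r & s) is false.
So <>(r -> <>(r & s)) is false at w0.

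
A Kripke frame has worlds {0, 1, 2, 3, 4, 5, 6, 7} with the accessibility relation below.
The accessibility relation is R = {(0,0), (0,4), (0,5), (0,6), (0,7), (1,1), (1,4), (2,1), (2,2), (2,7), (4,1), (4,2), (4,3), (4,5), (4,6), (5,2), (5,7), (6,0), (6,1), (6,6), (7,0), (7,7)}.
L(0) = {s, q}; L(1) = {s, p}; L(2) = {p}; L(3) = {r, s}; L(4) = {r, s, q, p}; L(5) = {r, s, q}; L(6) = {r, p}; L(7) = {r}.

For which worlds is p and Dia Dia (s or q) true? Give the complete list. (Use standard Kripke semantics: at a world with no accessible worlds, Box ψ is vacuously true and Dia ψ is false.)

1, 2, 4, 6

Let φ = p and Dia Dia (s or q). Evaluate φ at each world:
  0 (successors {0, 4, 5, 6, 7}): φ is false.
  1 (successors {1, 4}): φ is true.
  2 (successors {1, 2, 7}): φ is true.
  3 (successors ∅): φ is false.
  4 (successors {1, 2, 3, 5, 6}): φ is true.
  5 (successors {2, 7}): φ is false.
  6 (successors {0, 1, 6}): φ is true.
  7 (successors {0, 7}): φ is false.
For instance, at 1:
  At 1: p is true, Dia Dia (s or q) is true, so p and Dia Dia (s or q) is true.
    At 1: Dia Dia (s or q) requires Dia (s or q) at some successor in {1, 4}.
      Dia (s or q) holds at 1, so Dia Dia (s or q) is true at 1.
Satisfying worlds: {1, 2, 4, 6}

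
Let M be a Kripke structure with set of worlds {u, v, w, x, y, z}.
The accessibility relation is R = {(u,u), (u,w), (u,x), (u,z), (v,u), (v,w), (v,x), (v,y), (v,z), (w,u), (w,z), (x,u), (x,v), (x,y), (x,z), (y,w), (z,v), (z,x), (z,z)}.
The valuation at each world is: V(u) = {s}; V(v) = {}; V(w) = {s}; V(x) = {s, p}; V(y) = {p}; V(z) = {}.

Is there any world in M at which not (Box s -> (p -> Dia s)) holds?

No

Recall that Box ψ holds at a world iff ψ holds at every accessible world, and Dia ψ holds iff ψ holds at some accessible world.
Let φ = not (Box s -> (p -> Dia s)). Evaluate φ at each world:
  u (successors {u, w, x, z}): φ is false.
  v (successors {u, w, x, y, z}): φ is false.
  w (successors {u, z}): φ is false.
  x (successors {u, v, y, z}): φ is false.
  y (successors {w}): φ is false.
  z (successors {v, x, z}): φ is false.
For instance, at x:
  At x: Box s -> (p -> Dia s) is true, so not (Box s -> (p -> Dia s)) is false.
    At x: Box s is false, p -> Dia s is true, so Box s -> (p -> Dia s) is true.
      At x: Box s requires s at every successor {u, v, y, z}.
        s fails at v, so Box s is false at x.
      At x: p is true, Dia s is true, so p -> Dia s is true.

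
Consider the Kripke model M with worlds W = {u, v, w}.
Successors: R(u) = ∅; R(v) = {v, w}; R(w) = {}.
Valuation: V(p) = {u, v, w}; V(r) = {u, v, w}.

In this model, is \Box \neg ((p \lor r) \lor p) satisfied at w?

At w: no accessible worlds, so \Box \neg ((p \lor r) \lor p) holds vacuously.

Yes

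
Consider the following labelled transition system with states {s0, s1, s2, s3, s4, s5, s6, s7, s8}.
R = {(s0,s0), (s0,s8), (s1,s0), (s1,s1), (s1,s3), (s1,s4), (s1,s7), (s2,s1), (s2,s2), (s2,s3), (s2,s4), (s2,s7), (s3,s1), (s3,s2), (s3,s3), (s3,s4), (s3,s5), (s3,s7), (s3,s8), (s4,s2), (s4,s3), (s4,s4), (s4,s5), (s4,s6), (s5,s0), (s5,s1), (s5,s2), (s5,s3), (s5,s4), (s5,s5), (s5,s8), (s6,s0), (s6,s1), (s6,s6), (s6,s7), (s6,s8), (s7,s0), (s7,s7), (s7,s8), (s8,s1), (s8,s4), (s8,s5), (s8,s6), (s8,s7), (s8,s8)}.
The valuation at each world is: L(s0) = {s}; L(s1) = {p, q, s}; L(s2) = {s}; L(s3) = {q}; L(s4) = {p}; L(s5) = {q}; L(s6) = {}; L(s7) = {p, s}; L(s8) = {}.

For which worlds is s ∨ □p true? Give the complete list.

Let φ = s ∨ □p. Evaluate φ at each world:
  s0 (successors {s0, s8}): φ is true.
  s1 (successors {s0, s1, s3, s4, s7}): φ is true.
  s2 (successors {s1, s2, s3, s4, s7}): φ is true.
  s3 (successors {s1, s2, s3, s4, s5, s7, s8}): φ is false.
  s4 (successors {s2, s3, s4, s5, s6}): φ is false.
  s5 (successors {s0, s1, s2, s3, s4, s5, s8}): φ is false.
  s6 (successors {s0, s1, s6, s7, s8}): φ is false.
  s7 (successors {s0, s7, s8}): φ is true.
  s8 (successors {s1, s4, s5, s6, s7, s8}): φ is false.
For instance, at s2:
  At s2: s is true, □p is false, so s ∨ □p is true.
    At s2: □p requires p at every successor {s1, s2, s3, s4, s7}.
      p fails at s2, so □p is false at s2.
Satisfying worlds: {s0, s1, s2, s7}

s0, s1, s2, s7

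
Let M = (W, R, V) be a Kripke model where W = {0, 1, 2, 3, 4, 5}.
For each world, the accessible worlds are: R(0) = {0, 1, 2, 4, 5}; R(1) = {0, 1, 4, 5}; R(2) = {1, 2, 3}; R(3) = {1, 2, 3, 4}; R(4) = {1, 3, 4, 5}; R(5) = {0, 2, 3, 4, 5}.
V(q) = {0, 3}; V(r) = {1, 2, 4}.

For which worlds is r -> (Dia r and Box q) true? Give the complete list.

0, 3, 5

Let φ = r -> (Dia r and Box q). Evaluate φ at each world:
  0 (successors {0, 1, 2, 4, 5}): φ is true.
  1 (successors {0, 1, 4, 5}): φ is false.
  2 (successors {1, 2, 3}): φ is false.
  3 (successors {1, 2, 3, 4}): φ is true.
  4 (successors {1, 3, 4, 5}): φ is false.
  5 (successors {0, 2, 3, 4, 5}): φ is true.
For instance, at 3:
  At 3: r is false, Dia r and Box q is false, so r -> (Dia r and Box q) is true.
    At 3: Dia r is true, Box q is false, so Dia r and Box q is false.
      At 3: Dia r requires r at some successor in {1, 2, 3, 4}.
        r holds at 1, so Dia r is true at 3.
      At 3: Box q requires q at every successor {1, 2, 3, 4}.
        q fails at 1, so Box q is false at 3.
Satisfying worlds: {0, 3, 5}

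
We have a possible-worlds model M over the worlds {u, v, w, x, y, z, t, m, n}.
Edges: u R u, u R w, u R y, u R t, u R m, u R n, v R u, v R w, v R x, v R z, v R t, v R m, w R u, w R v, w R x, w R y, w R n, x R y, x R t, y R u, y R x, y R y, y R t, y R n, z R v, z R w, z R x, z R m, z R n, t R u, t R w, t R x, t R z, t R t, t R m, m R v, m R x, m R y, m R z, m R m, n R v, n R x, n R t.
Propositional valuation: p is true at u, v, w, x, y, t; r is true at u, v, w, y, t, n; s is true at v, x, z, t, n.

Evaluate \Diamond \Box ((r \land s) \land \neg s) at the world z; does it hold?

At z: \Diamond \Box ((r \land s) \land \neg s) requires \Box ((r \land s) \land \neg s) at some successor in {v, w, x, m, n}.
  At v: \Box ((r \land s) \land \neg s) is false.
  At w: \Box ((r \land s) \land \neg s) is false.
  At x: \Box ((r \land s) \land \neg s) is false.
  At m: \Box ((r \land s) \land \neg s) is false.
  At n: \Box ((r \land s) \land \neg s) is false.
So \Diamond \Box ((r \land s) \land \neg s) is false at z.

No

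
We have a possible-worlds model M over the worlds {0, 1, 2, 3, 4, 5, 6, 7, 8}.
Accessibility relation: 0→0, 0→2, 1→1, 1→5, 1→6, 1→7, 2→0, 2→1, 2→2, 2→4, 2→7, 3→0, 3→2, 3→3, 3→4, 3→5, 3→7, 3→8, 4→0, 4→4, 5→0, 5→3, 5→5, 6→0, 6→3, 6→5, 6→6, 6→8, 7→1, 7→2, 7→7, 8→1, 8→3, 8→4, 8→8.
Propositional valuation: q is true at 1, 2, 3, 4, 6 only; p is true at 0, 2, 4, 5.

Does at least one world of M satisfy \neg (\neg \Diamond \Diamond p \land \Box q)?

Let φ = \neg (\neg \Diamond \Diamond p \land \Box q). Evaluate φ at each world:
  0 (successors {0, 2}): φ is true.
  1 (successors {1, 5, 6, 7}): φ is true.
  2 (successors {0, 1, 2, 4, 7}): φ is true.
  3 (successors {0, 2, 3, 4, 5, 7, 8}): φ is true.
  4 (successors {0, 4}): φ is true.
  5 (successors {0, 3, 5}): φ is true.
  6 (successors {0, 3, 5, 6, 8}): φ is true.
  7 (successors {1, 2, 7}): φ is true.
  8 (successors {1, 3, 4, 8}): φ is true.
Detail at 0 (witness):
  At 0: \neg \Diamond \Diamond p \land \Box q is false, so \neg (\neg \Diamond \Diamond p \land \Box q) is true.
    At 0: \neg \Diamond \Diamond p is false, \Box q is false, so \neg \Diamond \Diamond p \land \Box q is false.
      At 0: \Diamond \Diamond p is true, so \neg \Diamond \Diamond p is false.
      At 0: \Box q requires q at every successor {0, 2}.
        q fails at 0, so \Box q is false at 0.

Yes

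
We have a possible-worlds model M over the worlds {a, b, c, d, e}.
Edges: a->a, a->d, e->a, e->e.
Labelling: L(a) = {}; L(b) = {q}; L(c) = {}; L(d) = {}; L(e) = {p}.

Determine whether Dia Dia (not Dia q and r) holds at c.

At c: no accessible worlds, so Dia Dia (not Dia q and r) is false.

No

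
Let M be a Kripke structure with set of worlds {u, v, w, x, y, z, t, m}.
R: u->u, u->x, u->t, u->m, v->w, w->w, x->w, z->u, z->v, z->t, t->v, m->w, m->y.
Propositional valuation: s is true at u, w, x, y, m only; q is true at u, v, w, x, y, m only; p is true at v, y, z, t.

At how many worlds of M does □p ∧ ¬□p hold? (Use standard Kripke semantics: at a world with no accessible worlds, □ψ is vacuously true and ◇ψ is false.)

0

Let φ = □p ∧ ¬□p. Evaluate φ at each world:
  u (successors {u, x, t, m}): φ is false.
  v (successors {w}): φ is false.
  w (successors {w}): φ is false.
  x (successors {w}): φ is false.
  y (successors ∅): φ is false.
  z (successors {u, v, t}): φ is false.
  t (successors {v}): φ is false.
  m (successors {w, y}): φ is false.
For instance, at m:
  At m: □p is false, ¬□p is true, so □p ∧ ¬□p is false.
    At m: □p requires p at every successor {w, y}.
      p fails at w, so □p is false at m.
    At m: □p is false, so ¬□p is true.
      At m: □p requires p at every successor {w, y}.
        p fails at w, so □p is false at m.
Satisfying worlds: none.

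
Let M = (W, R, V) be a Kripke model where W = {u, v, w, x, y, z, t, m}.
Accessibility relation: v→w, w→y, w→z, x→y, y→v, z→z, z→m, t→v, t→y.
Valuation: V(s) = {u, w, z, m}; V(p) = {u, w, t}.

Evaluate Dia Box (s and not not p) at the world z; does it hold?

Recall that Box ψ holds at a world iff ψ holds at every accessible world, and Dia ψ holds iff ψ holds at some accessible world.
At z: Dia Box (s and not not p) requires Box (s and not not p) at some successor in {z, m}.
  Box (s and not not p) holds at m, so Dia Box (s and not not p) is true at z.
    At m: no accessible worlds, so Box (s and not not p) holds vacuously.

Yes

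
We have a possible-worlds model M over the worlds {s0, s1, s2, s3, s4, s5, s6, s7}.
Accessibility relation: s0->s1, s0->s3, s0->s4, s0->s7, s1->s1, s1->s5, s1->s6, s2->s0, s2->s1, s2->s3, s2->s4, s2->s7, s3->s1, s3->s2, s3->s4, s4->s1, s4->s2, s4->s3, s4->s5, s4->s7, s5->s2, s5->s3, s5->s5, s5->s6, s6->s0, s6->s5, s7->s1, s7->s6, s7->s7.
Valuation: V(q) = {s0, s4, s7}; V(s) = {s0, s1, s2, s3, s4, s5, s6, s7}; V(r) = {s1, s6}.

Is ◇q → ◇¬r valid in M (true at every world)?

Let φ = ◇q → ◇¬r. Evaluate φ at each world:
  s0 (successors {s1, s3, s4, s7}): φ is true.
  s1 (successors {s1, s5, s6}): φ is true.
  s2 (successors {s0, s1, s3, s4, s7}): φ is true.
  s3 (successors {s1, s2, s4}): φ is true.
  s4 (successors {s1, s2, s3, s5, s7}): φ is true.
  s5 (successors {s2, s3, s5, s6}): φ is true.
  s6 (successors {s0, s5}): φ is true.
  s7 (successors {s1, s6, s7}): φ is true.
For instance, at s3:
  At s3: ◇q is true, ◇¬r is true, so ◇q → ◇¬r is true.
    At s3: ◇q requires q at some successor in {s1, s2, s4}.
      q holds at s4, so ◇q is true at s3.
    At s3: ◇¬r requires ¬r at some successor in {s1, s2, s4}.
      ¬r holds at s2, so ◇¬r is true at s3.

Yes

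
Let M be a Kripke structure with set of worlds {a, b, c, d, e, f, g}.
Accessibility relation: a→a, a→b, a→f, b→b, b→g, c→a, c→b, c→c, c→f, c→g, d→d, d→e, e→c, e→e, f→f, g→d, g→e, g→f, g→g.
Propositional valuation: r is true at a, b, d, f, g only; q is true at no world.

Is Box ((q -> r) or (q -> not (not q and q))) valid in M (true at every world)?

Let φ = Box ((q -> r) or (q -> not (not q and q))). Evaluate φ at each world:
  a (successors {a, b, f}): φ is true.
  b (successors {b, g}): φ is true.
  c (successors {a, b, c, f, g}): φ is true.
  d (successors {d, e}): φ is true.
  e (successors {c, e}): φ is true.
  f (successors {f}): φ is true.
  g (successors {d, e, f, g}): φ is true.
For instance, at c:
  At c: Box ((q -> r) or (q -> not (not q and q))) requires (q -> r) or (q -> not (not q and q)) at every successor {a, b, c, f, g}.
    At a: (q -> r) or (q -> not (not q and q)) is true.
    At b: (q -> r) or (q -> not (not q and q)) is true.
    At c: (q -> r) or (q -> not (not q and q)) is true.
    At f: (q -> r) or (q -> not (not q and q)) is true.
    At g: (q -> r) or (q -> not (not q and q)) is true.
  So Box ((q -> r) or (q -> not (not q and q))) is true at c.

Yes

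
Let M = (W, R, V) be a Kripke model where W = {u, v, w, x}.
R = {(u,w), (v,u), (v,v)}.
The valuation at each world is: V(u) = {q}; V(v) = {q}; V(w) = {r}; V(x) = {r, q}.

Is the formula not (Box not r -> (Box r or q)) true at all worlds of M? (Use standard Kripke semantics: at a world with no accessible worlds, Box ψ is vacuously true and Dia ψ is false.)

Let φ = not (Box not r -> (Box r or q)). Evaluate φ at each world:
  u (successors {w}): φ is false.
  v (successors {u, v}): φ is false.
  w (successors ∅): φ is false.
  x (successors ∅): φ is false.
Detail at u (counterexample):
  At u: Box not r -> (Box r or q) is true, so not (Box not r -> (Box r or q)) is false.
    At u: Box not r is false, Box r or q is true, so Box not r -> (Box r or q) is true.
      At u: Box not r requires not r at every successor {w}.
        not r fails at w, so Box not r is false at u.
      At u: Box r is true, q is true, so Box r or q is true.

No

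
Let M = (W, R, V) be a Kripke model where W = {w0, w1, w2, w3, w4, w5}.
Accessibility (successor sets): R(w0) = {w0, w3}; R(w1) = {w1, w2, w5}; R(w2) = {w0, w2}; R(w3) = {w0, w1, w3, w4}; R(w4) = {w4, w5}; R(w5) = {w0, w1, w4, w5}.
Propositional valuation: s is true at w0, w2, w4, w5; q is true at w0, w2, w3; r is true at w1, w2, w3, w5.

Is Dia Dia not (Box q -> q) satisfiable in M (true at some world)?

No

Let φ = Dia Dia not (Box q -> q). Evaluate φ at each world:
  w0 (successors {w0, w3}): φ is false.
  w1 (successors {w1, w2, w5}): φ is false.
  w2 (successors {w0, w2}): φ is false.
  w3 (successors {w0, w1, w3, w4}): φ is false.
  w4 (successors {w4, w5}): φ is false.
  w5 (successors {w0, w1, w4, w5}): φ is false.
For instance, at w0:
  At w0: Dia Dia not (Box q -> q) requires Dia not (Box q -> q) at some successor in {w0, w3}.
    At w0: Dia not (Box q -> q) is false.
    At w3: Dia not (Box q -> q) is false.
  So Dia Dia not (Box q -> q) is false at w0.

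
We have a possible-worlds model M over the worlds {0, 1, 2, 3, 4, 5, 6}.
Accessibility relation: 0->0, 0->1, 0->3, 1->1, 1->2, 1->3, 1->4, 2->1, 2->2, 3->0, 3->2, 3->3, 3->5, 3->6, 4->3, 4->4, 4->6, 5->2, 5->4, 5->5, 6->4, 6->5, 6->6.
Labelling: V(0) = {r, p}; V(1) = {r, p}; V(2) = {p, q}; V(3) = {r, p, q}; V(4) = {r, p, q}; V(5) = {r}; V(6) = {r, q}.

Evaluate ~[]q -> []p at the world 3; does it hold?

No

Recall that []ψ holds at a world iff ψ holds at every accessible world, and <>ψ holds iff ψ holds at some accessible world.
At 3: ~[]q is true, []p is false, so ~[]q -> []p is false.
  At 3: []q is false, so ~[]q is true.
    At 3: []q requires q at every successor {0, 2, 3, 5, 6}.
      q fails at 0, so []q is false at 3.
  At 3: []p requires p at every successor {0, 2, 3, 5, 6}.
    p fails at 5, so []p is false at 3.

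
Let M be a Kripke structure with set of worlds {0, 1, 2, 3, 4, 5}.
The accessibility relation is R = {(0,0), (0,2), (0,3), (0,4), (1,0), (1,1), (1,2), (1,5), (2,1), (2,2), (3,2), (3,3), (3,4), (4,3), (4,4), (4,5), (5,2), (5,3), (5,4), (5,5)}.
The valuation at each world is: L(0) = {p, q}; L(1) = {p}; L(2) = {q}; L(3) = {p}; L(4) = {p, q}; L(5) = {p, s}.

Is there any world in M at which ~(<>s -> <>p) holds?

Recall that <>ψ holds at a world iff ψ holds at some accessible world.
Let φ = ~(<>s -> <>p). Evaluate φ at each world:
  0 (successors {0, 2, 3, 4}): φ is false.
  1 (successors {0, 1, 2, 5}): φ is false.
  2 (successors {1, 2}): φ is false.
  3 (successors {2, 3, 4}): φ is false.
  4 (successors {3, 4, 5}): φ is false.
  5 (successors {2, 3, 4, 5}): φ is false.
For instance, at 4:
  At 4: <>s -> <>p is true, so ~(<>s -> <>p) is false.
    At 4: <>s is true, <>p is true, so <>s -> <>p is true.
      At 4: <>s requires s at some successor in {3, 4, 5}.
        s holds at 5, so <>s is true at 4.
      At 4: <>p requires p at some successor in {3, 4, 5}.
        p holds at 3, so <>p is true at 4.

No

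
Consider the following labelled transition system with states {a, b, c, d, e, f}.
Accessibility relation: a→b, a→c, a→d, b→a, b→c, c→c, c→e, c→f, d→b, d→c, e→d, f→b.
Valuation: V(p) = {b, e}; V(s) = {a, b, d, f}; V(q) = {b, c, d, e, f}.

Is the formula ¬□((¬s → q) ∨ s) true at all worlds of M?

Let φ = ¬□((¬s → q) ∨ s). Evaluate φ at each world:
  a (successors {b, c, d}): φ is false.
  b (successors {a, c}): φ is false.
  c (successors {c, e, f}): φ is false.
  d (successors {b, c}): φ is false.
  e (successors {d}): φ is false.
  f (successors {b}): φ is false.
Detail at a (counterexample):
  At a: □((¬s → q) ∨ s) is true, so ¬□((¬s → q) ∨ s) is false.
    At a: □((¬s → q) ∨ s) requires (¬s → q) ∨ s at every successor {b, c, d}.
      At b: (¬s → q) ∨ s is true.
      At c: (¬s → q) ∨ s is true.
      At d: (¬s → q) ∨ s is true.
    So □((¬s → q) ∨ s) is true at a.

No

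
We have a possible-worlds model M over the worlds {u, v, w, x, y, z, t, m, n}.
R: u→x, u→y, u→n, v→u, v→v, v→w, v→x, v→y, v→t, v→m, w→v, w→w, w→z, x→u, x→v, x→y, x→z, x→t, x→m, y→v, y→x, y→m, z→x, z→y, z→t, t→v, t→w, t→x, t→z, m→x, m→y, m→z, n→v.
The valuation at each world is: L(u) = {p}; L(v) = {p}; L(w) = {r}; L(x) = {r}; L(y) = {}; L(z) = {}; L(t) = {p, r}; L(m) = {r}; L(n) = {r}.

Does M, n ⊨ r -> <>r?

Recall that <>ψ holds at a world iff ψ holds at some accessible world.
At n: r is true, <>r is false, so r -> <>r is false.
  At n: <>r requires r at some successor in {v}.
    At v: r is false.
  So <>r is false at n.

No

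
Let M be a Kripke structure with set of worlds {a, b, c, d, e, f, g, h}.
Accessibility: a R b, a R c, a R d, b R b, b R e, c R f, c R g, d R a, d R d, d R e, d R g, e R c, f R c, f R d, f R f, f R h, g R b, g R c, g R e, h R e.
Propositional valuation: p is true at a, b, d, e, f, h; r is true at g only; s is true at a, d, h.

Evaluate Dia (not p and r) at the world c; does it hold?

At c: Dia (not p and r) requires not p and r at some successor in {f, g}.
  not p and r holds at g, so Dia (not p and r) is true at c.

Yes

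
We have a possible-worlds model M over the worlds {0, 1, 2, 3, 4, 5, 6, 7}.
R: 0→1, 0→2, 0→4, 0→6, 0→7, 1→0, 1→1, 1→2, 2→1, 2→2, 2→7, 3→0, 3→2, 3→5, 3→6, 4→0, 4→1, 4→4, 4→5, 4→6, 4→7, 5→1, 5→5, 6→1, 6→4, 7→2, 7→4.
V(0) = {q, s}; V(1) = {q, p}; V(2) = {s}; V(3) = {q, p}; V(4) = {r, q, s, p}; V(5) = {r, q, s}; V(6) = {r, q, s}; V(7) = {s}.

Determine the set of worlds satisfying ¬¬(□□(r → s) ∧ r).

Let φ = ¬¬(□□(r → s) ∧ r). Evaluate φ at each world:
  0 (successors {1, 2, 4, 6, 7}): φ is false.
  1 (successors {0, 1, 2}): φ is false.
  2 (successors {1, 2, 7}): φ is false.
  3 (successors {0, 2, 5, 6}): φ is false.
  4 (successors {0, 1, 4, 5, 6, 7}): φ is true.
  5 (successors {1, 5}): φ is true.
  6 (successors {1, 4}): φ is true.
  7 (successors {2, 4}): φ is false.
For instance, at 1:
  At 1: ¬(□□(r → s) ∧ r) is true, so ¬¬(□□(r → s) ∧ r) is false.
    At 1: □□(r → s) ∧ r is false, so ¬(□□(r → s) ∧ r) is true.
      At 1: □□(r → s) is true, r is false, so □□(r → s) ∧ r is false.
Satisfying worlds: {4, 5, 6}

4, 5, 6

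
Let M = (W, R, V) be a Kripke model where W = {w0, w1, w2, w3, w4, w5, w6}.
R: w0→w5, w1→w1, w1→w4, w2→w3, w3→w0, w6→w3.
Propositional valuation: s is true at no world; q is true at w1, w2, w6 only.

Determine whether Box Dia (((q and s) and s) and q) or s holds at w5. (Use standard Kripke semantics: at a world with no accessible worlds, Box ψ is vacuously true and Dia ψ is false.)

At w5: Box Dia (((q and s) and s) and q) is true, s is false, so Box Dia (((q and s) and s) and q) or s is true.
  At w5: no accessible worlds, so Box Dia (((q and s) and s) and q) holds vacuously.

Yes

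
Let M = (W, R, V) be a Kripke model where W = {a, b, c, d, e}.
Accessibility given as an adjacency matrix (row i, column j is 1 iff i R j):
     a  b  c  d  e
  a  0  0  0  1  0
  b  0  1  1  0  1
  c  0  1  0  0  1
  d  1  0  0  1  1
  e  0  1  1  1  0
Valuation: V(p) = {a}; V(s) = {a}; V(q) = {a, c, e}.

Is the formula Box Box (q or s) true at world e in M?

No

At e: Box Box (q or s) requires Box (q or s) at every successor {b, c, d}.
  Box (q or s) fails at b, so Box Box (q or s) is false at e.
    At b: Box (q or s) requires q or s at every successor {b, c, e}.
      q or s fails at b, so Box (q or s) is false at b.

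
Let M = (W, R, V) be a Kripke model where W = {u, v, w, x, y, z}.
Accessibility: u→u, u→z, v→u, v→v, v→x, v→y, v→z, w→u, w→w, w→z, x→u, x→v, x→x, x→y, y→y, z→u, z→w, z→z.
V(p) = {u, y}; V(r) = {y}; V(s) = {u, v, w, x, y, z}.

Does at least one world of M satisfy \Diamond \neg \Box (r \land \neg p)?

Yes

Let φ = \Diamond \neg \Box (r \land \neg p). Evaluate φ at each world:
  u (successors {u, z}): φ is true.
  v (successors {u, v, x, y, z}): φ is true.
  w (successors {u, w, z}): φ is true.
  x (successors {u, v, x, y}): φ is true.
  y (successors {y}): φ is true.
  z (successors {u, w, z}): φ is true.
Detail at u (witness):
  At u: \Diamond \neg \Box (r \land \neg p) requires \neg \Box (r \land \neg p) at some successor in {u, z}.
    \neg \Box (r \land \neg p) holds at u, so \Diamond \neg \Box (r \land \neg p) is true at u.
      At u: \Box (r \land \neg p) is false, so \neg \Box (r \land \neg p) is true.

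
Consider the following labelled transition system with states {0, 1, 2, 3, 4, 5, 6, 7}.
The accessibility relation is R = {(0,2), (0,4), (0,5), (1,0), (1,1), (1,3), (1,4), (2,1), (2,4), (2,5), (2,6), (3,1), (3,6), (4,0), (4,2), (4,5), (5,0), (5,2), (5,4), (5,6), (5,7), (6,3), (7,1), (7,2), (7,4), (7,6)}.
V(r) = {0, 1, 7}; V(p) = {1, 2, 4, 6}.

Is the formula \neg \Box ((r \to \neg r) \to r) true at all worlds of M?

Let φ = \neg \Box ((r \to \neg r) \to r). Evaluate φ at each world:
  0 (successors {2, 4, 5}): φ is true.
  1 (successors {0, 1, 3, 4}): φ is true.
  2 (successors {1, 4, 5, 6}): φ is true.
  3 (successors {1, 6}): φ is true.
  4 (successors {0, 2, 5}): φ is true.
  5 (successors {0, 2, 4, 6, 7}): φ is true.
  6 (successors {3}): φ is true.
  7 (successors {1, 2, 4, 6}): φ is true.
For instance, at 7:
  At 7: \Box ((r \to \neg r) \to r) is false, so \neg \Box ((r \to \neg r) \to r) is true.
    At 7: \Box ((r \to \neg r) \to r) requires (r \to \neg r) \to r at every successor {1, 2, 4, 6}.
      (r \to \neg r) \to r fails at 2, so \Box ((r \to \neg r) \to r) is false at 7.

Yes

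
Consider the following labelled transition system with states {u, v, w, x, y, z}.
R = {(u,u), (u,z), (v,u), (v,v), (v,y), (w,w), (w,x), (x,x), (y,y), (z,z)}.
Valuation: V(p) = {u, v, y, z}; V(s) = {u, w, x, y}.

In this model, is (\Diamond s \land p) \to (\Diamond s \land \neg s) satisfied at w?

Yes

Recall that \Diamond ψ holds at a world iff ψ holds at some accessible world.
At w: \Diamond s \land p is false, \Diamond s \land \neg s is false, so (\Diamond s \land p) \to (\Diamond s \land \neg s) is true.
  At w: \Diamond s is true, p is false, so \Diamond s \land p is false.
    At w: \Diamond s requires s at some successor in {w, x}.
      s holds at w, so \Diamond s is true at w.
  At w: \Diamond s is true, \neg s is false, so \Diamond s \land \neg s is false.
    At w: \Diamond s requires s at some successor in {w, x}.
      s holds at w, so \Diamond s is true at w.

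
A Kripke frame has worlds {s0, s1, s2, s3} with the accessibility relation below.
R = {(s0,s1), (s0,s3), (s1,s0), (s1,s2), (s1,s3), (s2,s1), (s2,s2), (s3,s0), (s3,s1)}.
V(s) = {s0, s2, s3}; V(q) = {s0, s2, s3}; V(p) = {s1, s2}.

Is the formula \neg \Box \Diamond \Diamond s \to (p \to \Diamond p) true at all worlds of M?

Yes

Recall that \Box ψ holds at a world iff ψ holds at every accessible world, and \Diamond ψ holds iff ψ holds at some accessible world.
Let φ = \neg \Box \Diamond \Diamond s \to (p \to \Diamond p). Evaluate φ at each world:
  s0 (successors {s1, s3}): φ is true.
  s1 (successors {s0, s2, s3}): φ is true.
  s2 (successors {s1, s2}): φ is true.
  s3 (successors {s0, s1}): φ is true.
For instance, at s3:
  At s3: \neg \Box \Diamond \Diamond s is false, p \to \Diamond p is true, so \neg \Box \Diamond \Diamond s \to (p \to \Diamond p) is true.
    At s3: \Box \Diamond \Diamond s is true, so \neg \Box \Diamond \Diamond s is false.
      At s3: \Box \Diamond \Diamond s requires \Diamond \Diamond s at every successor {s0, s1}.
        At s0: \Diamond \Diamond s is true.
        At s1: \Diamond \Diamond s is true.
      So \Box \Diamond \Diamond s is true at s3.
    At s3: p is false, \Diamond p is true, so p \to \Diamond p is true.
      At s3: \Diamond p requires p at some successor in {s0, s1}.
        p holds at s1, so \Diamond p is true at s3.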